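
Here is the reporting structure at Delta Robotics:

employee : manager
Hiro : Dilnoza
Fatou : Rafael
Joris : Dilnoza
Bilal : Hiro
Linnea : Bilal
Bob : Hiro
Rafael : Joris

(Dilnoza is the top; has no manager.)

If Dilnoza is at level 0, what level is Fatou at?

Chain from Fatou up to Dilnoza: Fatou → Rafael → Joris → Dilnoza. That is 3 steps up, so Fatou is 3 levels below Dilnoza.

3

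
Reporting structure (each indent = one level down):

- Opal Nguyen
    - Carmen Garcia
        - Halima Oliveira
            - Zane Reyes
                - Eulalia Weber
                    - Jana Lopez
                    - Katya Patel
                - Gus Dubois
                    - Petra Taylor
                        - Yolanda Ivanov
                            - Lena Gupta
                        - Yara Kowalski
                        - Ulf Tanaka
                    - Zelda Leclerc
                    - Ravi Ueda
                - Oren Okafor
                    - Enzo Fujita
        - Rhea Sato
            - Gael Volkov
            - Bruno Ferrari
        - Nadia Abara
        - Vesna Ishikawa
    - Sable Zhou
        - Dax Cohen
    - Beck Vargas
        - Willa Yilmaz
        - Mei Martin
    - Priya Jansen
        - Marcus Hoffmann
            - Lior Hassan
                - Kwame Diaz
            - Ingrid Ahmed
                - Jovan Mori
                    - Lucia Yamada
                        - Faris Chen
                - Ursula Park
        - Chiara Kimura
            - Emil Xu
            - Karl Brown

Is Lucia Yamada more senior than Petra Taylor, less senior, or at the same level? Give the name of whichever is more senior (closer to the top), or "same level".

Both Lucia Yamada and Petra Taylor are 5 levels below Opal Nguyen.

same level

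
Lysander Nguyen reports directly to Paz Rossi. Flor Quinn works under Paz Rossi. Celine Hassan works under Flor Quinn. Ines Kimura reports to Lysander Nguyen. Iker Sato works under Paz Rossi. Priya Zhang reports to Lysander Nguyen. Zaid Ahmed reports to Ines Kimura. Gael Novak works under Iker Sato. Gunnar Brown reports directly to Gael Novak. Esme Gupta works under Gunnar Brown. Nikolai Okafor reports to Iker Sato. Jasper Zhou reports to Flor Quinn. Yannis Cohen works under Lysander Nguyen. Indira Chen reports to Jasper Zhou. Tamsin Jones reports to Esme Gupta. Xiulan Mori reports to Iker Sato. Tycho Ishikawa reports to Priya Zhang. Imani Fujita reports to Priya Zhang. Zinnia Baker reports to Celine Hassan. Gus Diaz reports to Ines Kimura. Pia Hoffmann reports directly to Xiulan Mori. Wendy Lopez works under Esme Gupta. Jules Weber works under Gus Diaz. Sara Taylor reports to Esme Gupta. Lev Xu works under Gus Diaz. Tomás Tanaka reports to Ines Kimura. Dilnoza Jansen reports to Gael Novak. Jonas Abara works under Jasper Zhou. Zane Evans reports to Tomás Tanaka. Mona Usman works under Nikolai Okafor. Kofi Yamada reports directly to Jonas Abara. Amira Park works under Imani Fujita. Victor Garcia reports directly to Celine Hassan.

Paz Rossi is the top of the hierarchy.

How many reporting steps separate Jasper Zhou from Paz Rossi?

2

Chain from Jasper Zhou up to Paz Rossi: Jasper Zhou → Flor Quinn → Paz Rossi. That is 2 steps up, so Jasper Zhou is 2 levels below Paz Rossi.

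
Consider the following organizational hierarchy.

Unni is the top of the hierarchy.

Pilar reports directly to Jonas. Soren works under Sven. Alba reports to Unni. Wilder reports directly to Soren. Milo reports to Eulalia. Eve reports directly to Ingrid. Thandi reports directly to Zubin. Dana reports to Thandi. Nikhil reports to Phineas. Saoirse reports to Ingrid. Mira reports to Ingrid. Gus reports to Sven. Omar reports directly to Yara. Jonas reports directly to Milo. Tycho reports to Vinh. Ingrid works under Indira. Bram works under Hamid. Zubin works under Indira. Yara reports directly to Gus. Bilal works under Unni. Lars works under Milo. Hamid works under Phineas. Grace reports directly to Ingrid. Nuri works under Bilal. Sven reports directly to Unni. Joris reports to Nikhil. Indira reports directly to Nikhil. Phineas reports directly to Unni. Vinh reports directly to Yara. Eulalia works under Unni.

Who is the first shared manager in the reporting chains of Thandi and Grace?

Thandi's chain of managers is Zubin, Indira, Nikhil, Phineas, Unni. Grace's chain of managers is Ingrid, Indira, Nikhil, Phineas, Unni. The first manager that appears in both chains is Indira.

Indira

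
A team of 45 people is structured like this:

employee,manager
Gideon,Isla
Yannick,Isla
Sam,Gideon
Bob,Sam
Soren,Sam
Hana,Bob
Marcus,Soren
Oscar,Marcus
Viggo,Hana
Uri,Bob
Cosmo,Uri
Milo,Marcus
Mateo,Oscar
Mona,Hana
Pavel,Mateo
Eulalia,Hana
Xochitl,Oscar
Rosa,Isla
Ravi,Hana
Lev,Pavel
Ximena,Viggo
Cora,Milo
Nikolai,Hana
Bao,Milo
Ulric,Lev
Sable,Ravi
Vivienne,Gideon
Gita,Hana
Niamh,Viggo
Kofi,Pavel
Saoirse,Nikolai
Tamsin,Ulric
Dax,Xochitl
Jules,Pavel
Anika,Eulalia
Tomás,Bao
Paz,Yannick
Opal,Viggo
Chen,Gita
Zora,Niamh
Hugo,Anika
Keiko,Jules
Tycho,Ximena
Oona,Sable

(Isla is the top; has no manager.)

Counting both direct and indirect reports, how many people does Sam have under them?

Sam directly manages Bob, Soren. Under Bob: Uri, Cosmo, Hana, Gita, Chen, Nikolai, Saoirse, Ravi, Sable, Oona, Eulalia, Anika, Hugo, Mona, Viggo, Opal, Niamh, Zora, Ximena, Tycho (20). Under Soren: Marcus, Milo, Bao, Tomás, Cora, Oscar, Xochitl, Dax, Mateo, Pavel, Jules, Keiko, Kofi, Lev, Ulric, Tamsin (16). So Sam's organization is 2 direct reports plus everyone under them: 21 + 17 = 38.

38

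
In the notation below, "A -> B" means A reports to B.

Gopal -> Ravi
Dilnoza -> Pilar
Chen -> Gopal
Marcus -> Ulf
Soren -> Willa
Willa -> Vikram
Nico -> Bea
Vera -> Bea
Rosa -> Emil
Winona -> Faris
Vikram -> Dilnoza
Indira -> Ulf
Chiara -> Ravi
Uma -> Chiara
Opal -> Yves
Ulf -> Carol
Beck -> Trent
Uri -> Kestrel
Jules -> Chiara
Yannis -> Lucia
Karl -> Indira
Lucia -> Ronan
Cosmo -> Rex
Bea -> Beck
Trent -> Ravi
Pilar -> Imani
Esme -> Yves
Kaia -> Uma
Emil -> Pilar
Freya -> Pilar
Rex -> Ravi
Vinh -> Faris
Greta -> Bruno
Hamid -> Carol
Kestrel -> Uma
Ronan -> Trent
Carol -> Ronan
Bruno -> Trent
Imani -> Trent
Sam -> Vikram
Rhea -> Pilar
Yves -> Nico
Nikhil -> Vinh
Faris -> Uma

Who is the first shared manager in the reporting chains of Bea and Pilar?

Bea's chain of managers is Beck, Trent, Ravi. Pilar's chain of managers is Imani, Trent, Ravi. The first manager that appears in both chains is Trent.

Trent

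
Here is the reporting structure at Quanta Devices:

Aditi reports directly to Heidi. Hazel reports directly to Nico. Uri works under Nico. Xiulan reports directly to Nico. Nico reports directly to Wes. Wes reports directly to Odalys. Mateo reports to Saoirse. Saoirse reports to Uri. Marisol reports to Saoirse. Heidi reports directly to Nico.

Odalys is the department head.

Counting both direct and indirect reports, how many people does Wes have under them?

9

Wes directly manages Nico. Under Nico: Hazel, Heidi, Aditi, Xiulan, Uri, Saoirse, Mateo, Marisol (8). That's 9 in total.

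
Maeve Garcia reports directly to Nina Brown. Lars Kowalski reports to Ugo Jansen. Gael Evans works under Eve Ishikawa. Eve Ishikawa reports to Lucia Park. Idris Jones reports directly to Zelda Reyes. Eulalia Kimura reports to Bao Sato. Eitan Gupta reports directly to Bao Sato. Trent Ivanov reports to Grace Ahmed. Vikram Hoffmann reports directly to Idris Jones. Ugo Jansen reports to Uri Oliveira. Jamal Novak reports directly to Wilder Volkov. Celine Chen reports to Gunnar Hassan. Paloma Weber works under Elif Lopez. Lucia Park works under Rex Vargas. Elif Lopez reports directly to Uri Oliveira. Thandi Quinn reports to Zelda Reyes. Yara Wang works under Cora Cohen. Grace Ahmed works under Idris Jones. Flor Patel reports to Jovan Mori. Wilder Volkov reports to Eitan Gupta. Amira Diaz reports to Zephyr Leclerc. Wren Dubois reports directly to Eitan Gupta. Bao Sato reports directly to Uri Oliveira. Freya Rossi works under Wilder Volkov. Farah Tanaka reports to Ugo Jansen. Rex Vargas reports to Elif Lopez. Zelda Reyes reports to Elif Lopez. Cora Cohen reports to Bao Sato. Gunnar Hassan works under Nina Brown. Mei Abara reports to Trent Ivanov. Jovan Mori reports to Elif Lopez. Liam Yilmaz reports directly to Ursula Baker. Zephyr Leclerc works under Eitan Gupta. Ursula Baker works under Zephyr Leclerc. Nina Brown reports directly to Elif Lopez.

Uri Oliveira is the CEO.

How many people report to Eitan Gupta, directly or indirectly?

8

Eitan Gupta directly manages Wilder Volkov, Zephyr Leclerc, Wren Dubois. Under Wilder Volkov: Jamal Novak, Freya Rossi (2). Under Zephyr Leclerc: Amira Diaz, Ursula Baker, Liam Yilmaz (3). Wren Dubois has no reports. So Eitan Gupta's organization is 3 direct reports plus everyone under them: 3 + 4 + 1 = 8.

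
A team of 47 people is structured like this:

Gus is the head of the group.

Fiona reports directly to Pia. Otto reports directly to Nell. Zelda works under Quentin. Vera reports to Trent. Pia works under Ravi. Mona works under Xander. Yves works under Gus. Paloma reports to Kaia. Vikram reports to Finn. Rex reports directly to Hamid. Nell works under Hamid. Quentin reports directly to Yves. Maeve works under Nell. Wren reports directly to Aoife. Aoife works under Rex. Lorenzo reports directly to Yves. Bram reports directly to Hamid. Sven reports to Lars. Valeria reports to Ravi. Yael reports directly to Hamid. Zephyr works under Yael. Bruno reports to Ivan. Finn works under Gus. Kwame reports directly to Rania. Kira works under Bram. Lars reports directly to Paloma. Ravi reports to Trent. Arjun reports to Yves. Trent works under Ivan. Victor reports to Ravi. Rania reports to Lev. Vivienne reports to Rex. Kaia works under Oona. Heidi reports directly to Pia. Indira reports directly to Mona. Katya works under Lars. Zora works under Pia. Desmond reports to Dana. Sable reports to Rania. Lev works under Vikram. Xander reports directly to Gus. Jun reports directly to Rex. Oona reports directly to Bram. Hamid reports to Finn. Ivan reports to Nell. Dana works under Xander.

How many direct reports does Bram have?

Bram directly manages Oona, Kira. That is 2 direct reports.

2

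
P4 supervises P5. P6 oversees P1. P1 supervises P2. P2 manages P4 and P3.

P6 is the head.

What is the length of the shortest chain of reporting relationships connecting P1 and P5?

3

P5 is in P1's organization: the chain from P5 up to P1 is P5 → P4 → P2 → P1, which is 3 links.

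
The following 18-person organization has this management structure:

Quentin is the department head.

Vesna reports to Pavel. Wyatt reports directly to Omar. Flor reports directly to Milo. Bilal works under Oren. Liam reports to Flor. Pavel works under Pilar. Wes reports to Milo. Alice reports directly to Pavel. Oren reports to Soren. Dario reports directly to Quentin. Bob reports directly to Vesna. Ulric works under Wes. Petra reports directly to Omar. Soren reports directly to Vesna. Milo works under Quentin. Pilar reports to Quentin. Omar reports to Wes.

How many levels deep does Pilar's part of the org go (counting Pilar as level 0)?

5

The longest chain under Pilar runs Pilar → Pavel → Vesna → Soren → Oren → Bilal, which is 5 levels below Pilar.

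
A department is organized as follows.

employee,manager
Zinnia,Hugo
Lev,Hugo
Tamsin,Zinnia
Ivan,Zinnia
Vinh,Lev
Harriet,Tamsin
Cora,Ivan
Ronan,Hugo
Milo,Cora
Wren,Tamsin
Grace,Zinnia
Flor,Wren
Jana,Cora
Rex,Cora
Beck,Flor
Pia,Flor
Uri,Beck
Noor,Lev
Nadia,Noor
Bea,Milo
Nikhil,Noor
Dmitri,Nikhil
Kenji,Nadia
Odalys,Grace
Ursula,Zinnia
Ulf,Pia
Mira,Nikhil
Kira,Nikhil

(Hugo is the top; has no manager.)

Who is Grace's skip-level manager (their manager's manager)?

Grace reports to Zinnia, and Zinnia reports to Hugo. So Grace's skip-level manager is Hugo.

Hugo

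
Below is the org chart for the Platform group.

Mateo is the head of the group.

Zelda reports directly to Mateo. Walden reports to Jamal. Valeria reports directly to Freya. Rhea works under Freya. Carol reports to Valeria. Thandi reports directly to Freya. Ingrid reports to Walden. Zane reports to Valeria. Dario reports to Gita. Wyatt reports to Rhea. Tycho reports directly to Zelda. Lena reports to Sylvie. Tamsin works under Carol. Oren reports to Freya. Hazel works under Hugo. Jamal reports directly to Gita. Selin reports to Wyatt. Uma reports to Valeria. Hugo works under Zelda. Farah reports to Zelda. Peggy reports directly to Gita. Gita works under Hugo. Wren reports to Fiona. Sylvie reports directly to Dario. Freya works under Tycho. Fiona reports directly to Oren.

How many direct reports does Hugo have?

2

Hugo directly manages Gita, Hazel. That is 2 direct reports.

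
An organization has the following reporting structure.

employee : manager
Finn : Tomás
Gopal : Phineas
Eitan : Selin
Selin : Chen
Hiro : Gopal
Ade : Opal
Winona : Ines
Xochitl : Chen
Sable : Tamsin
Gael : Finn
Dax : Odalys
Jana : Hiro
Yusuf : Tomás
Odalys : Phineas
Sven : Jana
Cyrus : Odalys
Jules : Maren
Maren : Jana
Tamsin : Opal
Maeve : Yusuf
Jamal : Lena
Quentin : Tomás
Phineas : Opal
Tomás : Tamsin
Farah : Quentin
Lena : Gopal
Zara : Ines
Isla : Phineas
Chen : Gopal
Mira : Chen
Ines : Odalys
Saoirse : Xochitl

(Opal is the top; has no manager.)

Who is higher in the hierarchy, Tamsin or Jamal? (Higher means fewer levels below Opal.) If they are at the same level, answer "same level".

Tamsin

Tamsin is 1 level below Opal; Jamal is 4. Tamsin is higher.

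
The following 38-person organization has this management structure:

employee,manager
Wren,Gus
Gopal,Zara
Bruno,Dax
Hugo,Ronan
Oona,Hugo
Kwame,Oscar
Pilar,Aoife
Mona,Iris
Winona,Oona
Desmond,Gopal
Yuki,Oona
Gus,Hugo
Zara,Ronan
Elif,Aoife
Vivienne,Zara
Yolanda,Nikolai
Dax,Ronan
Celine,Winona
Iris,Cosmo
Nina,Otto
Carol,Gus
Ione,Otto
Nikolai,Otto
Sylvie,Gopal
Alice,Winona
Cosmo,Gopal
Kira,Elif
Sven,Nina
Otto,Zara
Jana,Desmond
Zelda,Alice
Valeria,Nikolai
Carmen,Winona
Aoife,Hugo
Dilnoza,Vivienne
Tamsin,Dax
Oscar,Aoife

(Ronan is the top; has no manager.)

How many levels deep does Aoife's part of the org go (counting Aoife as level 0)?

The longest chain under Aoife runs Aoife → Oscar → Kwame, which is 2 levels below Aoife.

2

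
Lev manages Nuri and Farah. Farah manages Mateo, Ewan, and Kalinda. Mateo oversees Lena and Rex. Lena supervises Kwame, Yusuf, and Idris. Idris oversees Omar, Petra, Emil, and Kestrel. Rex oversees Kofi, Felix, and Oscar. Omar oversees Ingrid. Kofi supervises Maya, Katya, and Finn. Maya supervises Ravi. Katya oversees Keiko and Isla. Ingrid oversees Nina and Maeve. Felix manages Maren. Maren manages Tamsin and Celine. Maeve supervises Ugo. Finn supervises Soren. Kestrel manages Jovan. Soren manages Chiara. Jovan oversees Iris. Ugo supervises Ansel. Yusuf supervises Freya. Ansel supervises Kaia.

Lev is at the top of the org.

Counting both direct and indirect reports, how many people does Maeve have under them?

3

Maeve directly manages Ugo. Under Ugo: Ansel, Kaia (2). That's 3 in total.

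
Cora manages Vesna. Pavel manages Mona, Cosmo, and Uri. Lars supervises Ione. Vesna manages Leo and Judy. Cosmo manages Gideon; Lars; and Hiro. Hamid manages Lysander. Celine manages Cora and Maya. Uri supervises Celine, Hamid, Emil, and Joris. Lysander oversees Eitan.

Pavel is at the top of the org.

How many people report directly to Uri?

Uri directly manages Celine, Hamid, Emil, Joris. That is 4 direct reports.

4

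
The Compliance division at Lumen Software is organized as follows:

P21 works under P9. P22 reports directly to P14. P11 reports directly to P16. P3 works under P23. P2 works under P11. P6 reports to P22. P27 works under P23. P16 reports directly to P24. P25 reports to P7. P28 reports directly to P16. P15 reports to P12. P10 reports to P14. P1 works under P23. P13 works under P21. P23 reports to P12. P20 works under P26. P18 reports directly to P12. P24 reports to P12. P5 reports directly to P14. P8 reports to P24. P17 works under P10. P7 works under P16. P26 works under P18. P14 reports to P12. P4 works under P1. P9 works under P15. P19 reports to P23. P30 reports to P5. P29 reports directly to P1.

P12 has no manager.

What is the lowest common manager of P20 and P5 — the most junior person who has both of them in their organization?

P20's chain of managers is P26, P18, P12. P5's chain of managers is P14, P12. The first manager that appears in both chains is P12.

P12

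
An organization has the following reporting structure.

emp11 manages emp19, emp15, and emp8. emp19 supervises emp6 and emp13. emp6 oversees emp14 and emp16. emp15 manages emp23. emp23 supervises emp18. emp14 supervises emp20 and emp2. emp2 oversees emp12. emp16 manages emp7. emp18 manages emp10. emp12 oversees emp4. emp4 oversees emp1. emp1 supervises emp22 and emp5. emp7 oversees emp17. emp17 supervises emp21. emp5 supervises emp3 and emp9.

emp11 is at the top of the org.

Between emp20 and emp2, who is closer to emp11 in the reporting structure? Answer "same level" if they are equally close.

Both emp20 and emp2 are 4 levels below emp11.

same level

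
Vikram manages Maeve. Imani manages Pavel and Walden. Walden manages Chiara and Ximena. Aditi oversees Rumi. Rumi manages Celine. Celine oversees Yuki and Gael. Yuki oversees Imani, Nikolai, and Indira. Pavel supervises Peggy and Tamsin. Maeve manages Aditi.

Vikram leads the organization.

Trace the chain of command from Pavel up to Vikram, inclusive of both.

Pavel -> Imani -> Yuki -> Celine -> Rumi -> Aditi -> Maeve -> Vikram

Pavel reports to Imani. Imani reports to Yuki. Yuki reports to Celine. Celine reports to Rumi. Rumi reports to Aditi. Aditi reports to Maeve. Maeve reports to Vikram. Vikram is at the top.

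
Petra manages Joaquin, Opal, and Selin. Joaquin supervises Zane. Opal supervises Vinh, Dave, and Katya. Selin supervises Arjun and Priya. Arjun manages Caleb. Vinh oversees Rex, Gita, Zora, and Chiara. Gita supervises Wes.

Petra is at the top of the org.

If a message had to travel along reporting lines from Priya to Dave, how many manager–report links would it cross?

4

Priya is 2 levels below Petra, and Dave is 2 levels below Petra (their lowest common manager). The shortest path runs up from Priya to Petra and back down to Dave: 2 + 2 = 4 links.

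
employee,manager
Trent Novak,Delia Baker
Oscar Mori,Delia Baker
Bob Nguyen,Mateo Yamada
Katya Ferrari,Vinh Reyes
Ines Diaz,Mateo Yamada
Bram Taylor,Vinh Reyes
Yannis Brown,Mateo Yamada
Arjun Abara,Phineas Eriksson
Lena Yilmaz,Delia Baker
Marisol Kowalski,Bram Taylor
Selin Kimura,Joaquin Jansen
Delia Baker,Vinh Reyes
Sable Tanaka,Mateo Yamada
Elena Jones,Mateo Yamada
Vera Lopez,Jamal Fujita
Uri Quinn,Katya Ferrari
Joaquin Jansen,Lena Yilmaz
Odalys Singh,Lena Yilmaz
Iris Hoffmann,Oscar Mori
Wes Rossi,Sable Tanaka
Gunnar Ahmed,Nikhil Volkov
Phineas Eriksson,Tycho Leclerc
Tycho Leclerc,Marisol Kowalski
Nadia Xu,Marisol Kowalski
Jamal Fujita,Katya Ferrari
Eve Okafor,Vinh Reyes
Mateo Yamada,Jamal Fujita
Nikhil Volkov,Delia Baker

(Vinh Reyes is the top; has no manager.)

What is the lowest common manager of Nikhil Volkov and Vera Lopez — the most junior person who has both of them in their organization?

Vinh Reyes

Nikhil Volkov's chain of managers is Delia Baker, Vinh Reyes. Vera Lopez's chain of managers is Jamal Fujita, Katya Ferrari, Vinh Reyes. The first manager that appears in both chains is Vinh Reyes.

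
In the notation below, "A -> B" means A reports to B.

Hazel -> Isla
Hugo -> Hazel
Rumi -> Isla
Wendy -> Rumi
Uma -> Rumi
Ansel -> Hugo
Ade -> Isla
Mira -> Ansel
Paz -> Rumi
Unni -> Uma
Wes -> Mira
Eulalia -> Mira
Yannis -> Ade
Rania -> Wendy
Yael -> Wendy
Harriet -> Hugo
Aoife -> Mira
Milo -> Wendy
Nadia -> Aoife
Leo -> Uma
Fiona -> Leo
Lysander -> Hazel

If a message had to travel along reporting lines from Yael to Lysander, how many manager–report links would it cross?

Yael is 3 levels below Isla, and Lysander is 2 levels below Isla (their lowest common manager). The shortest path runs up from Yael to Isla and back down to Lysander: 3 + 2 = 5 links.

5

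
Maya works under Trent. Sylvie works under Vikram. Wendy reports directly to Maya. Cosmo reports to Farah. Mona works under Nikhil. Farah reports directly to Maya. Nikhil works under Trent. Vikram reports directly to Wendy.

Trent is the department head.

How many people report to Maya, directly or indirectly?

Maya directly manages Wendy, Farah. Under Wendy: Vikram, Sylvie (2). Under Farah: Cosmo (1). So Maya's organization is 2 direct reports plus everyone under them: 3 + 2 = 5.

5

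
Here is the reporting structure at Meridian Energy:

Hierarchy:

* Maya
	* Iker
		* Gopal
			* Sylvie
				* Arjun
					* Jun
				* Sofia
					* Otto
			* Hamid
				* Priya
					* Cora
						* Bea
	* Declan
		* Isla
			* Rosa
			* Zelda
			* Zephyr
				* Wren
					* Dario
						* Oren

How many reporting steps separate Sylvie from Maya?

Chain from Sylvie up to Maya: Sylvie → Gopal → Iker → Maya. That is 3 steps up, so Sylvie is 3 levels below Maya.

3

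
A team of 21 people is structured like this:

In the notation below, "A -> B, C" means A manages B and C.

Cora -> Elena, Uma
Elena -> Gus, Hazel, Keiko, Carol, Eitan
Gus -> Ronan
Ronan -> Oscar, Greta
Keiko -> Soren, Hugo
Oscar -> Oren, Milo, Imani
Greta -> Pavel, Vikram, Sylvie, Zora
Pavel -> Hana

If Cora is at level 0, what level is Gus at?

2

Chain from Gus up to Cora: Gus → Elena → Cora. That is 2 steps up, so Gus is 2 levels below Cora.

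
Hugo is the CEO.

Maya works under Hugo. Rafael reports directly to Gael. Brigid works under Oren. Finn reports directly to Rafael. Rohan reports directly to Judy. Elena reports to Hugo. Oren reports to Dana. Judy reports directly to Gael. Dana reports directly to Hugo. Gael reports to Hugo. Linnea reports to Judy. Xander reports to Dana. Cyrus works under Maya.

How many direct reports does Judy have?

2

Judy directly manages Rohan, Linnea. That is 2 direct reports.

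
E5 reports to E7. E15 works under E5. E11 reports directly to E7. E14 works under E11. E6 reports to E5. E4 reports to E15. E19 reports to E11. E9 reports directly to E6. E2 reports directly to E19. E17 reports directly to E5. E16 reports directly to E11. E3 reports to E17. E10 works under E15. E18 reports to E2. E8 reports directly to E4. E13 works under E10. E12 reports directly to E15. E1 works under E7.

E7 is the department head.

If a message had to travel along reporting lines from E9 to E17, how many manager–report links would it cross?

3

E9 is 2 levels below E5, and E17 is 1 level below E5 (their lowest common manager). The shortest path runs up from E9 to E5 and back down to E17: 2 + 1 = 3 links.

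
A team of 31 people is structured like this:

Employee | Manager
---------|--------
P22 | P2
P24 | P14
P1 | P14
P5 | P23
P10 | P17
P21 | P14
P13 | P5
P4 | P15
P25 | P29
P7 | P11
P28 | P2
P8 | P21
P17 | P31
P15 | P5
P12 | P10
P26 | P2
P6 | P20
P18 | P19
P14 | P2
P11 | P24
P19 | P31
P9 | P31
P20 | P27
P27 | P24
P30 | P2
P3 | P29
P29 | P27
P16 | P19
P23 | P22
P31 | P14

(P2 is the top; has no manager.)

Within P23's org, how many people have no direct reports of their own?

2

The people in P23's organization with no one reporting to them are P13, P4. That is 2.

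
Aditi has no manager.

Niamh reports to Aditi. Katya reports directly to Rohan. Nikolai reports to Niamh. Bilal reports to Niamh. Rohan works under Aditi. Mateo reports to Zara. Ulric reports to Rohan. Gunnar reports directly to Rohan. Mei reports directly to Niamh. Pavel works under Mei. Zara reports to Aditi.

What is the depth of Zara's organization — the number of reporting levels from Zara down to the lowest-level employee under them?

1

The longest chain under Zara runs Zara → Mateo, which is 1 level below Zara.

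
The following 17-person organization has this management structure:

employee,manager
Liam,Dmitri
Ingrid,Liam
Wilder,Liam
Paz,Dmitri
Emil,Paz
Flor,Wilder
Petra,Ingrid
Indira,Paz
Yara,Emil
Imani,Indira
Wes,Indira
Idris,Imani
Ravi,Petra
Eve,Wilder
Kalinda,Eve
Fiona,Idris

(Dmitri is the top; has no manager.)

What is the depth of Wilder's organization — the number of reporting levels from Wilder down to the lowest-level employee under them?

2

The longest chain under Wilder runs Wilder → Eve → Kalinda, which is 2 levels below Wilder.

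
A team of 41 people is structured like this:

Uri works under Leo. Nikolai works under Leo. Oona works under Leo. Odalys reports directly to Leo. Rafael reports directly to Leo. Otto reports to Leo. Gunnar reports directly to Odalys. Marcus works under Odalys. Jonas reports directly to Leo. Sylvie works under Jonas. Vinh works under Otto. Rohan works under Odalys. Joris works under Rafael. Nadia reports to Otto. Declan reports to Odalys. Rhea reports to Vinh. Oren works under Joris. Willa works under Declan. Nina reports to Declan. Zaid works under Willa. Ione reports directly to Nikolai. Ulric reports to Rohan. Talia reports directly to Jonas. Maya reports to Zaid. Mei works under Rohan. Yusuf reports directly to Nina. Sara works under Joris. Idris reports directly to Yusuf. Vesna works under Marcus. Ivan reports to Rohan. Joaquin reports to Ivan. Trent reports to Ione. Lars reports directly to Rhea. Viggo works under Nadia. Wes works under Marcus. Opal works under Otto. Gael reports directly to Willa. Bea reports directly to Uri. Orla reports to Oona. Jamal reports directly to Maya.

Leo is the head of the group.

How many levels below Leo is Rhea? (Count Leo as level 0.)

Chain from Rhea up to Leo: Rhea → Vinh → Otto → Leo. That is 3 steps up, so Rhea is 3 levels below Leo.

3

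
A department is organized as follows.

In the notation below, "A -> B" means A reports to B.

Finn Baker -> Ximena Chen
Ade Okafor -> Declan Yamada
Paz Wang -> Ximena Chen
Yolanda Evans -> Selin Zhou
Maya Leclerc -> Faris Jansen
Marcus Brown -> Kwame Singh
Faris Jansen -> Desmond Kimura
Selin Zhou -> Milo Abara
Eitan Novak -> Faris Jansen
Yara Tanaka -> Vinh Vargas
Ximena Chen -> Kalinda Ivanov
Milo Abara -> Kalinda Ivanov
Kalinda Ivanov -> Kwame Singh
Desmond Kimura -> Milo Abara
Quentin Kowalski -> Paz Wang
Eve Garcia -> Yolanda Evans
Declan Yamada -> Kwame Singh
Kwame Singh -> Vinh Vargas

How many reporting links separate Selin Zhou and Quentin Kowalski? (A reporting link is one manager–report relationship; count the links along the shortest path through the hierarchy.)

Selin Zhou is 2 levels below Kalinda Ivanov, and Quentin Kowalski is 3 levels below Kalinda Ivanov (their lowest common manager). The shortest path runs up from Selin Zhou to Kalinda Ivanov and back down to Quentin Kowalski: 2 + 3 = 5 links.

5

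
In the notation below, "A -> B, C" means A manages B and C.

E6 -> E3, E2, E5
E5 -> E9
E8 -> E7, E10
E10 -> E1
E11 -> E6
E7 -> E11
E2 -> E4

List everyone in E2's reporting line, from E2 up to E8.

E2 reports to E6. E6 reports to E11. E11 reports to E7. E7 reports to E8. E8 is at the top.

E2 -> E6 -> E11 -> E7 -> E8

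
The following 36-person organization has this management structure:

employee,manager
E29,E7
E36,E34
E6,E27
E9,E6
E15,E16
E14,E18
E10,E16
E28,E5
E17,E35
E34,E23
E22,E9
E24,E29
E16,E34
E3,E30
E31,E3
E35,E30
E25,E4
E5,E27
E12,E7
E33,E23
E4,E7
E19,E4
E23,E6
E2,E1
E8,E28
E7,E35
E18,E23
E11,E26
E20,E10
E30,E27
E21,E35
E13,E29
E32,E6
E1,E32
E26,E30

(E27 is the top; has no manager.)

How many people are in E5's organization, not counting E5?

E5 directly manages E28. Under E28: E8 (1). That's 2 in total.

2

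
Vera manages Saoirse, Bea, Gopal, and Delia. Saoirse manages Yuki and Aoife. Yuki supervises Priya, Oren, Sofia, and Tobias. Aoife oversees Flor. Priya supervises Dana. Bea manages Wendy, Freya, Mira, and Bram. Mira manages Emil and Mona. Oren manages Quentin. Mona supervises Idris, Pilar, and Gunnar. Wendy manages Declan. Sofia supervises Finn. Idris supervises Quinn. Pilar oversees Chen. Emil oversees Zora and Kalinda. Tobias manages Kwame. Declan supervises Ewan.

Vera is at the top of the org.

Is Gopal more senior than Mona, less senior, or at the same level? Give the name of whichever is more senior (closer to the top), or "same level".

Gopal

Gopal is 1 level below Vera; Mona is 3. Gopal is higher.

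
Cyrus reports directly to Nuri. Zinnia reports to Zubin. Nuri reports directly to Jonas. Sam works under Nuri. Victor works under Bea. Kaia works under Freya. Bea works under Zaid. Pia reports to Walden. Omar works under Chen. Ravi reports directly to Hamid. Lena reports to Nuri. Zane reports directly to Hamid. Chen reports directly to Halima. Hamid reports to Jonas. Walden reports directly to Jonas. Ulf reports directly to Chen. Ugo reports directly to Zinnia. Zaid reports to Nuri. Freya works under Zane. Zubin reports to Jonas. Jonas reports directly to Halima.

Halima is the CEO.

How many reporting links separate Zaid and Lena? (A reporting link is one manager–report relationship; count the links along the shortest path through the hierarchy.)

2

Zaid is 1 level below Nuri, and Lena is 1 level below Nuri (their lowest common manager). The shortest path runs up from Zaid to Nuri and back down to Lena: 1 + 1 = 2 links.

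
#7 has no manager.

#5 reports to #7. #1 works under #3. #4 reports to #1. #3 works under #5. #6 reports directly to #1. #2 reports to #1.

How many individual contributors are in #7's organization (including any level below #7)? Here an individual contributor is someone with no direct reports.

3

The people in #7's organization with no one reporting to them are #4, #2, #6. That is 3.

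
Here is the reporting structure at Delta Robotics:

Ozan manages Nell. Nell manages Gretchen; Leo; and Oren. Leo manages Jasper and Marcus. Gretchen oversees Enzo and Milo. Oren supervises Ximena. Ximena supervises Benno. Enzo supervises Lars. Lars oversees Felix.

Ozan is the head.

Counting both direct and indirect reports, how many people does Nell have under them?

11

Nell directly manages Leo, Gretchen, Oren. Under Leo: Marcus, Jasper (2). Under Gretchen: Milo, Enzo, Lars, Felix (4). Under Oren: Ximena, Benno (2). So Nell's organization is 3 direct reports plus everyone under them: 3 + 5 + 3 = 11.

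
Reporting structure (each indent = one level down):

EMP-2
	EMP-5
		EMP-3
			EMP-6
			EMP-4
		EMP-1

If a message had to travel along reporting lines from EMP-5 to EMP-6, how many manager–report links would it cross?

2

EMP-6 is in EMP-5's organization: the chain from EMP-6 up to EMP-5 is EMP-6 → EMP-3 → EMP-5, which is 2 links.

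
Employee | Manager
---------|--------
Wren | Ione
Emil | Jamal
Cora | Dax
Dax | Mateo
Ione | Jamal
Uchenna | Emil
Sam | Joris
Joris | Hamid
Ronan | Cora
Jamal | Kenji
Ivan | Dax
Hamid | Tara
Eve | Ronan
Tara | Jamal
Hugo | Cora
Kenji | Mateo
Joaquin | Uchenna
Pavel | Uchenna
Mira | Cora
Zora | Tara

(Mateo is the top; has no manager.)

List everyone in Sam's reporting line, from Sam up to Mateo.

Sam reports to Joris. Joris reports to Hamid. Hamid reports to Tara. Tara reports to Jamal. Jamal reports to Kenji. Kenji reports to Mateo. Mateo is at the top.

Sam -> Joris -> Hamid -> Tara -> Jamal -> Kenji -> Mateo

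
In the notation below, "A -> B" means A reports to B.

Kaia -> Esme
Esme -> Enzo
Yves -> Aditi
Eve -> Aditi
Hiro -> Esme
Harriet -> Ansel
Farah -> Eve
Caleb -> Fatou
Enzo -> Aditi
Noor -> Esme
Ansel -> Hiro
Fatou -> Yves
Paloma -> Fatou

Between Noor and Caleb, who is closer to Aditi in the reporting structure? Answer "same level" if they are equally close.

same level

Both Noor and Caleb are 3 levels below Aditi.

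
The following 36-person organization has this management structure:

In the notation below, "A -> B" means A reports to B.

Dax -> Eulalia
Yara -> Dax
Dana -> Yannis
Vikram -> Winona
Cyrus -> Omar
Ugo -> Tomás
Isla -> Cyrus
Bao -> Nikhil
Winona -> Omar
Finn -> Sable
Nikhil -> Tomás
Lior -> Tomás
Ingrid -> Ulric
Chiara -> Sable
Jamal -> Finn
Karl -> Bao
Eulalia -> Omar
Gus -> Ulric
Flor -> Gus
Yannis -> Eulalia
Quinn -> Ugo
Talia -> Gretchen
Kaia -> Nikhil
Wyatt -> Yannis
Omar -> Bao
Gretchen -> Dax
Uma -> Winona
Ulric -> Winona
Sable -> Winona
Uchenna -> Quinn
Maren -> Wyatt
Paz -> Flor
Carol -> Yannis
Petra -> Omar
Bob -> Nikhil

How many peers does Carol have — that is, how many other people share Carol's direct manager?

Carol reports to Yannis. Yannis's other direct reports are Wyatt, Dana — 2 peers.

2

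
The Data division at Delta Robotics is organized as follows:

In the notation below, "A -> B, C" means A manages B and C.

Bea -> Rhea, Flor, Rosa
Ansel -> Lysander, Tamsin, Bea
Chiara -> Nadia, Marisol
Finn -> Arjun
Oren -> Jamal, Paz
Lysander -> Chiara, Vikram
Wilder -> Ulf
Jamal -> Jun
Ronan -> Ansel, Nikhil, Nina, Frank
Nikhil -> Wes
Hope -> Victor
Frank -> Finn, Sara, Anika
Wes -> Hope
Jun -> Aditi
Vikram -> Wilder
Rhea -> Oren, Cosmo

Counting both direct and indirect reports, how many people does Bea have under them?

9

Bea directly manages Rhea, Flor, Rosa. Under Rhea: Cosmo, Oren, Paz, Jamal, Jun, Aditi (6). Flor has no reports. Rosa has no reports. So Bea's organization is 3 direct reports plus everyone under them: 7 + 1 + 1 = 9.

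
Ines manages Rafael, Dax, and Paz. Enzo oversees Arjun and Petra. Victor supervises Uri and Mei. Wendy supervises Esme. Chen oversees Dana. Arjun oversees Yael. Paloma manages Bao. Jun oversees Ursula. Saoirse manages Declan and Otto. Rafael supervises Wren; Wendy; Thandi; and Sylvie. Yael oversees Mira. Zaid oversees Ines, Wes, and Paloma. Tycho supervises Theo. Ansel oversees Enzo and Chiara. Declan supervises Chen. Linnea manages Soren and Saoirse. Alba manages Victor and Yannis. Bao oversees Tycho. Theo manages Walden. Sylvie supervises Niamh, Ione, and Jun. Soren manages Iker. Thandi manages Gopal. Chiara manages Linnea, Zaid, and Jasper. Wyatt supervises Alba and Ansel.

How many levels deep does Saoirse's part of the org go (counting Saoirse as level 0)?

3

The longest chain under Saoirse runs Saoirse → Declan → Chen → Dana, which is 3 levels below Saoirse.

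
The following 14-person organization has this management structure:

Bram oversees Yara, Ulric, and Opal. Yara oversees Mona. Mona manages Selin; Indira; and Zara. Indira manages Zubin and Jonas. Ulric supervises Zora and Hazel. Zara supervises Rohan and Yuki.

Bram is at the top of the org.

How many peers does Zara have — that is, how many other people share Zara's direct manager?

2

Zara reports to Mona. Mona's other direct reports are Indira, Selin — 2 peers.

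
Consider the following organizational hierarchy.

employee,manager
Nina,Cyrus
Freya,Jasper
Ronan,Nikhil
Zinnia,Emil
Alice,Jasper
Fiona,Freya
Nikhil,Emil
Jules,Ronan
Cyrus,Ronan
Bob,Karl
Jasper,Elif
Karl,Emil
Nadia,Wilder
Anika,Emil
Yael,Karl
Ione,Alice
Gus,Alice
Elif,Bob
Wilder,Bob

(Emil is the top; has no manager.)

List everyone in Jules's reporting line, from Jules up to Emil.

Jules -> Ronan -> Nikhil -> Emil

Jules reports to Ronan. Ronan reports to Nikhil. Nikhil reports to Emil. Emil is at the top.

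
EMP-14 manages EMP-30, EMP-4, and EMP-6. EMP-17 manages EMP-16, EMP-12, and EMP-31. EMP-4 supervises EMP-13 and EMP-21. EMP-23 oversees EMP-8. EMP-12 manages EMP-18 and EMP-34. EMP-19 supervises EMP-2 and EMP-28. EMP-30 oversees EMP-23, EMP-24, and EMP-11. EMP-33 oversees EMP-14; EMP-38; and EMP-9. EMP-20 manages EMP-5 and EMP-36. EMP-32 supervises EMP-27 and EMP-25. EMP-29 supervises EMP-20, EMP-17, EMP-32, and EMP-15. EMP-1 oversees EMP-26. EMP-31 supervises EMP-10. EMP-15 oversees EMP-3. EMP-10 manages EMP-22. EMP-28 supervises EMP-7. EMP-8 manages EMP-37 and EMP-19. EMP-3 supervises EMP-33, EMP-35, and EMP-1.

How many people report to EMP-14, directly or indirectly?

14

EMP-14 directly manages EMP-30, EMP-4, EMP-6. Under EMP-30: EMP-24, EMP-11, EMP-23, EMP-8, EMP-37, EMP-19, EMP-2, EMP-28, EMP-7 (9). Under EMP-4: EMP-13, EMP-21 (2). EMP-6 has no reports. So EMP-14's organization is 3 direct reports plus everyone under them: 10 + 3 + 1 = 14.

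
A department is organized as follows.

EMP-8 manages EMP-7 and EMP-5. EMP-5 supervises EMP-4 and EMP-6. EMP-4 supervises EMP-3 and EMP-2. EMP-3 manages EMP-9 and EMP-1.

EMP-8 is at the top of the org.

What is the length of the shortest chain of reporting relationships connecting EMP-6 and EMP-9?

4

EMP-6 is 1 level below EMP-5, and EMP-9 is 3 levels below EMP-5 (their lowest common manager). The shortest path runs up from EMP-6 to EMP-5 and back down to EMP-9: 1 + 3 = 4 links.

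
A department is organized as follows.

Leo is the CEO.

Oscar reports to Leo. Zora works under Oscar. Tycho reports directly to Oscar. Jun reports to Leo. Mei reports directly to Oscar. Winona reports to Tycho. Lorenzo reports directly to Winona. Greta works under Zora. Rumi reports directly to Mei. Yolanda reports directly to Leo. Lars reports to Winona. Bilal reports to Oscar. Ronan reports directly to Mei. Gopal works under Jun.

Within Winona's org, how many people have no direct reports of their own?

2

The people in Winona's organization with no one reporting to them are Lars, Lorenzo. That is 2.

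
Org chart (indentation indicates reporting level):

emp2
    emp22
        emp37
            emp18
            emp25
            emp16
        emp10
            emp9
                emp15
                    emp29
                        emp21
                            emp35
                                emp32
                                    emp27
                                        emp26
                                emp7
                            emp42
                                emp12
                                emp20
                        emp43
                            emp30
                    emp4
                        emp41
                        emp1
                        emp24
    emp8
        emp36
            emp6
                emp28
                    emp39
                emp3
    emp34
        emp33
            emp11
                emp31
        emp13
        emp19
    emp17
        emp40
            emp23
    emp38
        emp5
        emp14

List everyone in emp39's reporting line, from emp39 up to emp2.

emp39 -> emp28 -> emp6 -> emp36 -> emp8 -> emp2

emp39 reports to emp28. emp28 reports to emp6. emp6 reports to emp36. emp36 reports to emp8. emp8 reports to emp2. emp2 is at the top.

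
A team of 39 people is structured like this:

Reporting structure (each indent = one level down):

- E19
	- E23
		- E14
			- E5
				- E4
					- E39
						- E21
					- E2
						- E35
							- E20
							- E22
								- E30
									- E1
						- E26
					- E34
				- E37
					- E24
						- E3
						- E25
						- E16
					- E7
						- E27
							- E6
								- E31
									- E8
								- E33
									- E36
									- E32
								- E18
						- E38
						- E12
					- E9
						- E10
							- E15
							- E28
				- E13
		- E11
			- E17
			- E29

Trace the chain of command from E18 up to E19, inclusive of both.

E18 -> E6 -> E27 -> E7 -> E37 -> E5 -> E14 -> E23 -> E19

E18 reports to E6. E6 reports to E27. E27 reports to E7. E7 reports to E37. E37 reports to E5. E5 reports to E14. E14 reports to E23. E23 reports to E19. E19 is at the top.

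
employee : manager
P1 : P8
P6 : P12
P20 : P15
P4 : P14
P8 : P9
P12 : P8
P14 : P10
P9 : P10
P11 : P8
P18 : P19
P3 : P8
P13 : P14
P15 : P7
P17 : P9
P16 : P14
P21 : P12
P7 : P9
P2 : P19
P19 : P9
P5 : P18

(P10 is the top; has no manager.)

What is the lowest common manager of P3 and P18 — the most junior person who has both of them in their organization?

P3's chain of managers is P8, P9, P10. P18's chain of managers is P19, P9, P10. The first manager that appears in both chains is P9.

P9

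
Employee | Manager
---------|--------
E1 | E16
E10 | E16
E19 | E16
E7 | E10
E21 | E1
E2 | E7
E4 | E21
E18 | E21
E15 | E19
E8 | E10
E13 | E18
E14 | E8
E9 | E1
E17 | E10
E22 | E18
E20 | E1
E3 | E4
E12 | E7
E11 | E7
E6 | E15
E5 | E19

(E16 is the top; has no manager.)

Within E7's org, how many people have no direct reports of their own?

The people in E7's organization with no one reporting to them are E11, E12, E2. That is 3.

3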